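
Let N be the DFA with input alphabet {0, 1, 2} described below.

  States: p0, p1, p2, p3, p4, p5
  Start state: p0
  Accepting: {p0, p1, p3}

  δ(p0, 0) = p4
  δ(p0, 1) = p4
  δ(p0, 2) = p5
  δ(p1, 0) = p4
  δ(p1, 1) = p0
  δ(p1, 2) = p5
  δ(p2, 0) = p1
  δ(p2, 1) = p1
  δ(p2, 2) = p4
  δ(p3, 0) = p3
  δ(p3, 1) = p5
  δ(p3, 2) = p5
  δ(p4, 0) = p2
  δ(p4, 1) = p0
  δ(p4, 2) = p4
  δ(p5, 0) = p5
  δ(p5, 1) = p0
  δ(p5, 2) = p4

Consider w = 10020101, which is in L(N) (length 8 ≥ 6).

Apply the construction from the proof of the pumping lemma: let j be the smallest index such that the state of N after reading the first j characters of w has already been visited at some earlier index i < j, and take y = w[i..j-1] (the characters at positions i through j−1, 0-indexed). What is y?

State sequence: p0 -1-> p4 -0-> p2 -0-> p1 -2-> p5 -0-> p5 -1-> p0 -0-> p4 -1-> p0
First repeat at step 5: p5 was already visited.

So i = 4, j = 5, giving x = w[0:4] = 1002, y = w[4:5] = 0, z = w[5:8] = 101.
Check: |xy| = 5 ≤ 6 and |y| = 1 ≥ 1. Reading y takes N from p5 back to p5, so every xyⁱz is accepted.

0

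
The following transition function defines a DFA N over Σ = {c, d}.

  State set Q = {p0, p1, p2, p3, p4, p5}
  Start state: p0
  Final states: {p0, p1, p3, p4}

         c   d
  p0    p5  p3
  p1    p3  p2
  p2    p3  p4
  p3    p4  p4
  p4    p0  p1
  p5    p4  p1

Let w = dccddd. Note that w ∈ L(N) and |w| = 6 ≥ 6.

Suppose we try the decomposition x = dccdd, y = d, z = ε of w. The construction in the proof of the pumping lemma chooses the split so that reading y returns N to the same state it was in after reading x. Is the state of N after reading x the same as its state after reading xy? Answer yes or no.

no

State sequence: p0 -d-> p3 -c-> p4 -c-> p0 -d-> p3 -d-> p4 -d-> p1

After x (step 5): p4. After xy (step 6): p1.
They differ (p4 ≠ p1), so y is not a cycle from the state after x; this split is not the one the pumping-lemma construction produces, and pumping y need not keep the string in L(N).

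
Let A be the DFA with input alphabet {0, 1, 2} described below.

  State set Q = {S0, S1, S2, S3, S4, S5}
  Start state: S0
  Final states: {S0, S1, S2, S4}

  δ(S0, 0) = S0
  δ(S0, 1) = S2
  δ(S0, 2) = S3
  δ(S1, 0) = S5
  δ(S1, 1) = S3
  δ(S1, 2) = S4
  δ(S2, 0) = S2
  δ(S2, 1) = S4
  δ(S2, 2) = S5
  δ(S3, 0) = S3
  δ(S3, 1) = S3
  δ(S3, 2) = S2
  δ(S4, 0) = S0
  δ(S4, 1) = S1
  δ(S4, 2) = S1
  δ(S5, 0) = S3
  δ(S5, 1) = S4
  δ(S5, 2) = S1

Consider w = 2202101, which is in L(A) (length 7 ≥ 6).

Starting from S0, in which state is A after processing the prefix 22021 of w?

State sequence: S0 -2-> S3 -2-> S2 -0-> S2 -2-> S5 -1-> S4

After reading 5 characters, A is in state S4.
(This kind of state-tracing is the core of the pumping-lemma construction: with 6 states, pigeonhole forces a repeat within the first 6 steps.)

S4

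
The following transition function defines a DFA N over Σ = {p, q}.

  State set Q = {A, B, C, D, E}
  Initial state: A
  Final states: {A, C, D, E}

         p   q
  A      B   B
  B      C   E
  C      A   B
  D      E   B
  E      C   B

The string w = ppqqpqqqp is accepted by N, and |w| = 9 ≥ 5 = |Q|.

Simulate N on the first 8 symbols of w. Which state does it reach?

B

State sequence: A -p-> B -p-> C -q-> B -q-> E -p-> C -q-> B -q-> E -q-> B

After reading 8 characters, N is in state B.
(This kind of state-tracing is the core of the pumping-lemma construction: with 5 states, pigeonhole forces a repeat within the first 5 steps.)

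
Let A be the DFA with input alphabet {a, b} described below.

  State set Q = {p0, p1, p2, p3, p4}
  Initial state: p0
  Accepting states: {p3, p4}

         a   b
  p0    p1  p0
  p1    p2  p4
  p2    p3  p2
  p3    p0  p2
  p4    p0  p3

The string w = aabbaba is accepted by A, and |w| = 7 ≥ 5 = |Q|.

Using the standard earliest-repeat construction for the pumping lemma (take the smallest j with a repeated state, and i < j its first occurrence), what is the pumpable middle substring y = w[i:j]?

b

Run of A on w = a a b b a b a:
  step 0: p0  (start)
  step 1: p1  (read a: p0→p1)
  step 2: p2  (read a: p1→p2)
  step 3: p2  (read b: p2→p2)   ← first repeat (p2 seen earlier)
  step 4: p2  (read b: p2→p2)
  step 5: p3  (read a: p2→p3)
  step 6: p2  (read b: p3→p2)
  step 7: p3  (read a: p2→p3)

So i = 2, j = 3, giving x = w[0:2] = aa, y = w[2:3] = b, z = w[3:7] = baba.
Check: |xy| = 3 ≤ 5 and |y| = 1 ≥ 1. Reading y takes A from p2 back to p2, so every xyⁱz is accepted.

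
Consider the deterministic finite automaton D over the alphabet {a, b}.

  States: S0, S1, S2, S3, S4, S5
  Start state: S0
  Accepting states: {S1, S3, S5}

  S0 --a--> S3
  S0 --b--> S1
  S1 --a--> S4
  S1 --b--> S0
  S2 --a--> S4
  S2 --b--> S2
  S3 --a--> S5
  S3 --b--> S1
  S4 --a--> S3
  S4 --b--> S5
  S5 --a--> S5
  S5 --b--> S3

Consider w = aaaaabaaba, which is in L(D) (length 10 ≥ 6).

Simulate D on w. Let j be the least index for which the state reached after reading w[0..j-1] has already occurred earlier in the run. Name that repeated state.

State sequence: S0 -a-> S3 -a-> S5 -a-> S5 -a-> S5 -a-> S5 -b-> S3 -a-> S5 -a-> S5 -b-> S3 -a-> S5
First repeat at step 3: S5 was already visited.

The earliest repeat is at step j = 3: D is in S5, which it already visited at step i = 2.
With |Q| = 6, pigeonhole forces a state repeat no later than step 6; the substring read between the first and second visits to that state can be pumped.

S5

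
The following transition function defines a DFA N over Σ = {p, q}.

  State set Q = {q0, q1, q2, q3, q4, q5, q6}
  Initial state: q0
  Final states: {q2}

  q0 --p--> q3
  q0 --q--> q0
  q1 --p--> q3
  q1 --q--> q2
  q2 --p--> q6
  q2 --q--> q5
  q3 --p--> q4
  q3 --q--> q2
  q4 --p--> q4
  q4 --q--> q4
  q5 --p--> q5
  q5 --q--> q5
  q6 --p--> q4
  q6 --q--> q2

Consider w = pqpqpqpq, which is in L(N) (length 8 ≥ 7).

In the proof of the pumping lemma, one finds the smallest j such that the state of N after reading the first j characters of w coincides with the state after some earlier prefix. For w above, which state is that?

Run of N on w = p q p q p q p q:
  step 0: q0  (start)
  step 1: q3  (read p: q0→q3)
  step 2: q2  (read q: q3→q2)
  step 3: q6  (read p: q2→q6)
  step 4: q2  (read q: q6→q2)   ← first repeat (q2 seen earlier)
  step 5: q6  (read p: q2→q6)
  step 6: q2  (read q: q6→q2)
  step 7: q6  (read p: q2→q6)
  step 8: q2  (read q: q6→q2)

The earliest repeat is at step j = 4: N is in q2, which it already visited at step i = 2.

q2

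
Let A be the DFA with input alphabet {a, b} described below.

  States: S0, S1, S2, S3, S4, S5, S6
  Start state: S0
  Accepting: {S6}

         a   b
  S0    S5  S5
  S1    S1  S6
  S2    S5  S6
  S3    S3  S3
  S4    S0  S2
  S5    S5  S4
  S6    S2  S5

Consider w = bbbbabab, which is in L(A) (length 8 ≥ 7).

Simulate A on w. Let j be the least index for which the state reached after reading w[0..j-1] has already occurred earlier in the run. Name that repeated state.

State sequence: S0 -b-> S5 -b-> S4 -b-> S2 -b-> S6 -a-> S2 -b-> S6 -a-> S2 -b-> S6
First repeat at step 5: S2 was already visited.

The earliest repeat is at step j = 5: A is in S2, which it already visited at step i = 3.
The DFA has 7 states, so the proof of the pumping lemma guarantees a repeated state among the first 7+1 visited; the segment between the two visits is the pumpable y.

S2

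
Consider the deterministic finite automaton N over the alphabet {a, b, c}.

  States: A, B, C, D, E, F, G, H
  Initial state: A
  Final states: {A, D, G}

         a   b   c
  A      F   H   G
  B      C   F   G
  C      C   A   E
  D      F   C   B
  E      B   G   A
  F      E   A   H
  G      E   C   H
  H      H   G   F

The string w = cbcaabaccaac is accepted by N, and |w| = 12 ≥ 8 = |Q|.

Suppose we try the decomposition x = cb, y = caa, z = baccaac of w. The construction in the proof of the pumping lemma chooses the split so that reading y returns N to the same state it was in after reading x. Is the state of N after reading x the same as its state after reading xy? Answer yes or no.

yes

State sequence: A -c-> G -b-> C -c-> E -a-> B -a-> C

After x (step 2): C. After xy (step 5): C.
They match, so y = caa drives N around a cycle from C back to itself; pumping y any number of times keeps N in C before reading z, and xyⁱz ∈ L(N) for every i ≥ 0.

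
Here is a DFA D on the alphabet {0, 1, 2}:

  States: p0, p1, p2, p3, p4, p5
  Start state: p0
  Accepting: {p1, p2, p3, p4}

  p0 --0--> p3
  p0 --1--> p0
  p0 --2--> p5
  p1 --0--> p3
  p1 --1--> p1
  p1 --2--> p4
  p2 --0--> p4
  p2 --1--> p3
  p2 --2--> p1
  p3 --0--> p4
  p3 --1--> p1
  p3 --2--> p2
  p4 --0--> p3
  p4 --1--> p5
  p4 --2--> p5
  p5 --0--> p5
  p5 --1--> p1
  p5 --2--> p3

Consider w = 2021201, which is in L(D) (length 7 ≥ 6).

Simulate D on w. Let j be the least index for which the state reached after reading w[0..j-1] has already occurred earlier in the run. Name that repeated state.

p5

State sequence: p0 -2-> p5 -0-> p5 -2-> p3 -1-> p1 -2-> p4 -0-> p3 -1-> p1
First repeat at step 2: p5 was already visited.

The earliest repeat is at step j = 2: D is in p5, which it already visited at step i = 1.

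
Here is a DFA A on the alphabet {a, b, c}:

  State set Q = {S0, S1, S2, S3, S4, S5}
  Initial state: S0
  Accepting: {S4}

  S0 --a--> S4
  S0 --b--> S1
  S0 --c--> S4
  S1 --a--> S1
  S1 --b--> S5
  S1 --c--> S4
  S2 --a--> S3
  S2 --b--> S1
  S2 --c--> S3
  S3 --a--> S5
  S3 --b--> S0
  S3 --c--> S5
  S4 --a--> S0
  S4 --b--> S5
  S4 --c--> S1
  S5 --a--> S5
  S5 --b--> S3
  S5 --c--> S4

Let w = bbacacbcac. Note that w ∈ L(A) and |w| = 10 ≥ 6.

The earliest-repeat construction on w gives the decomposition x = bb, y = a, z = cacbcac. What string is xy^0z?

bbcacbcac

xy⁰z = xz = bb·cacbcac = bbcacbcac.
Reading y = a takes A from S5 back to S5, so after x the machine is still in S5, and z then leads to the accepting state S4. Hence bbcacbcac ∈ L(A).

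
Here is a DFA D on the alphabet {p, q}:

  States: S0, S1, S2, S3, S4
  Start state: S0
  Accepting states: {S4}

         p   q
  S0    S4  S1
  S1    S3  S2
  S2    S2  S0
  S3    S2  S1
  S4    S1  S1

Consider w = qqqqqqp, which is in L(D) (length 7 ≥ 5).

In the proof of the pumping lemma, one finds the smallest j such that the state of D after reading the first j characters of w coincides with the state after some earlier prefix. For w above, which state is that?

Run of D on w = q q q q q q p:
  step 0: S0  (start)
  step 1: S1  (read q: S0→S1)
  step 2: S2  (read q: S1→S2)
  step 3: S0  (read q: S2→S0)   ← first repeat (S0 seen earlier)
  step 4: S1  (read q: S0→S1)
  step 5: S2  (read q: S1→S2)
  step 6: S0  (read q: S2→S0)
  step 7: S4  (read p: S0→S4)

The earliest repeat is at step j = 3: D is in S0, which it already visited at step i = 0.
The DFA has 5 states, so the proof of the pumping lemma guarantees a repeated state among the first 5+1 visited; the segment between the two visits is the pumpable y.

S0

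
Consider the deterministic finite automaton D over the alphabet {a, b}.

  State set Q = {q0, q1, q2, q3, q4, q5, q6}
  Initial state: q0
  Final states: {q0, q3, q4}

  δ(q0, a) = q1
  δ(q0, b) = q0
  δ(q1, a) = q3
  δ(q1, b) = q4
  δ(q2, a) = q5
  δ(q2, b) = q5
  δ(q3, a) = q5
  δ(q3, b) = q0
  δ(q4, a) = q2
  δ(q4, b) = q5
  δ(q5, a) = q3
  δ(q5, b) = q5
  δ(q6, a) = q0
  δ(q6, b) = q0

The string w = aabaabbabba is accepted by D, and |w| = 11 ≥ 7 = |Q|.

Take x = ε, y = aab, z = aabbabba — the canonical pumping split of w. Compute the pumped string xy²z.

xy^2z = ε·aab·aab·aabbabba = aabaabaabbabba.
Reading y = aab takes D from q0 back to q0, so after x·y·y the machine is still in q0, and z then leads to the accepting state q3. Hence aabaabaabbabba ∈ L(D).

aabaabaabbabba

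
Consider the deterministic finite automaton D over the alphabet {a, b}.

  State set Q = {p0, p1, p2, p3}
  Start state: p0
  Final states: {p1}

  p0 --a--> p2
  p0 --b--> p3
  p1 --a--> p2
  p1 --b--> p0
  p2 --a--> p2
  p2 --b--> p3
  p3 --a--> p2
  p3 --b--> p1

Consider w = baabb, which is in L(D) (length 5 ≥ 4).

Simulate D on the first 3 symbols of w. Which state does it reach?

p2

Run of D on the first 3 characters of w = b a a:
  step 0: p0  (start)
  step 1: p3  (read b: p0→p3)
  step 2: p2  (read a: p3→p2)
  step 3: p2  (read a: p2→p2)

After reading 3 characters, D is in state p2.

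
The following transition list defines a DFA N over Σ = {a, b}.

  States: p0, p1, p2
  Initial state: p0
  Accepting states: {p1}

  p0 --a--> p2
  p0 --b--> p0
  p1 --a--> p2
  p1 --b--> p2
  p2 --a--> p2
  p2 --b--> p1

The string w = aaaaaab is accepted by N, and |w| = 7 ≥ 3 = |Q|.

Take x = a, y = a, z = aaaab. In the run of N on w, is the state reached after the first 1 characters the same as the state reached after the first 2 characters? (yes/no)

yes

State sequence: p0 -a-> p2 -a-> p2

After x (step 1): p2. After xy (step 2): p2.
They match, so y = a drives N around a cycle from p2 back to itself; pumping y any number of times keeps N in p2 before reading z, and xyⁱz ∈ L(N) for every i ≥ 0.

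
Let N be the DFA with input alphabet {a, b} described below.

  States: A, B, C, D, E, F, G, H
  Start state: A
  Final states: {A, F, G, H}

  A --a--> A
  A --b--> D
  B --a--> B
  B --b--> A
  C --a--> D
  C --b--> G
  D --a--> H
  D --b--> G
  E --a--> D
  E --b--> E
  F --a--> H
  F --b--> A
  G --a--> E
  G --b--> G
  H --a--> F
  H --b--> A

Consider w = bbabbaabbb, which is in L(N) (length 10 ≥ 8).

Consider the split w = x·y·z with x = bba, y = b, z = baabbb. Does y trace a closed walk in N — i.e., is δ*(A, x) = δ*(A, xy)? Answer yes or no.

Run of N on the first 4 characters of w = b b a b:
  step 0: A  (start)
  step 1: D  (read b: A→D)
  step 2: G  (read b: D→G)
  step 3: E  (read a: G→E)
  step 4: E  (read b: E→E)

After x (step 3): E. After xy (step 4): E.
They match, so y = b drives N around a cycle from E back to itself; pumping y any number of times keeps N in E before reading z, and xyⁱz ∈ L(N) for every i ≥ 0.

yes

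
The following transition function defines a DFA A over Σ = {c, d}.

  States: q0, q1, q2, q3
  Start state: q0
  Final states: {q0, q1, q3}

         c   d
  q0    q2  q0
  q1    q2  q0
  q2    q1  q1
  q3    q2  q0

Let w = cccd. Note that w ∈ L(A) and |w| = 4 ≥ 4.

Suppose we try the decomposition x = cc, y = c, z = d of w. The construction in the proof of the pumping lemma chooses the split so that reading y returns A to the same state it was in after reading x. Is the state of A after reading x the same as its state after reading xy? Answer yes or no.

Run of A on the first 3 characters of w = c c c:
  step 0: q0  (start)
  step 1: q2  (read c: q0→q2)
  step 2: q1  (read c: q2→q1)
  step 3: q2  (read c: q1→q2)

After x (step 2): q1. After xy (step 3): q2.
They differ (q1 ≠ q2), so y is not a cycle from the state after x; this split is not the one the pumping-lemma construction produces, and pumping y need not keep the string in L(A).

no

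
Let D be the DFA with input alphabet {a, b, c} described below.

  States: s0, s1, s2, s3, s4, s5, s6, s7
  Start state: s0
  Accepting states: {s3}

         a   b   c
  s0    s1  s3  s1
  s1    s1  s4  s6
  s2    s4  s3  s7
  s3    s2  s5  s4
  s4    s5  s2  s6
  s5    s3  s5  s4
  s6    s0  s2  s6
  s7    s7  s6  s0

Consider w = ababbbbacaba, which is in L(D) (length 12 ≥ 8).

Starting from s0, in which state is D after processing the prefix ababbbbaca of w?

State sequence: s0 -a-> s1 -b-> s4 -a-> s5 -b-> s5 -b-> s5 -b-> s5 -b-> s5 -a-> s3 -c-> s4 -a-> s5

After reading 10 characters, D is in state s5.

s5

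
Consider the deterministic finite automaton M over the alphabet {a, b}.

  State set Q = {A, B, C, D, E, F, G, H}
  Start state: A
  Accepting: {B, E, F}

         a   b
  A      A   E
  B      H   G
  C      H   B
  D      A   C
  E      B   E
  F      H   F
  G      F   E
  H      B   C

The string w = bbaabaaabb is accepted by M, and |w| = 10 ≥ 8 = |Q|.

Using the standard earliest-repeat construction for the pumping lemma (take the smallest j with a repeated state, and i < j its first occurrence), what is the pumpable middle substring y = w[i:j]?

Run of M on w = b b a a b a a a b b:
  step 0: A  (start)
  step 1: E  (read b: A→E)
  step 2: E  (read b: E→E)   ← first repeat (E seen earlier)
  step 3: B  (read a: E→B)
  step 4: H  (read a: B→H)
  step 5: C  (read b: H→C)
  step 6: H  (read a: C→H)
  step 7: B  (read a: H→B)
  step 8: H  (read a: B→H)
  step 9: C  (read b: H→C)
  step 10: B  (read b: C→B)

So i = 1, j = 2, giving x = w[0:1] = b, y = w[1:2] = b, z = w[2:10] = aabaaabb.
Check: |xy| = 2 ≤ 8 and |y| = 1 ≥ 1. Reading y takes M from E back to E, so every xyⁱz is accepted.

b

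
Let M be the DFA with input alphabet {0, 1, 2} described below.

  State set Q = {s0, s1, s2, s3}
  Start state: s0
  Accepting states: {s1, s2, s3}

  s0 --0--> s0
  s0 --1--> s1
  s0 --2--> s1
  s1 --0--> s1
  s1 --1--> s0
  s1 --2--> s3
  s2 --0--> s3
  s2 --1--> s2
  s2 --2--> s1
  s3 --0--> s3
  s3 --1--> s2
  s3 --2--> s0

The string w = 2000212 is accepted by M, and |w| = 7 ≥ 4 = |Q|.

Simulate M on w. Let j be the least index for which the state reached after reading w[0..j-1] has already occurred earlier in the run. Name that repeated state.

State sequence: s0 -2-> s1 -0-> s1 -0-> s1 -0-> s1 -2-> s3 -1-> s2 -2-> s1
First repeat at step 2: s1 was already visited.

The earliest repeat is at step j = 2: M is in s1, which it already visited at step i = 1.
With |Q| = 4, pigeonhole forces a state repeat no later than step 4; the substring read between the first and second visits to that state can be pumped.

s1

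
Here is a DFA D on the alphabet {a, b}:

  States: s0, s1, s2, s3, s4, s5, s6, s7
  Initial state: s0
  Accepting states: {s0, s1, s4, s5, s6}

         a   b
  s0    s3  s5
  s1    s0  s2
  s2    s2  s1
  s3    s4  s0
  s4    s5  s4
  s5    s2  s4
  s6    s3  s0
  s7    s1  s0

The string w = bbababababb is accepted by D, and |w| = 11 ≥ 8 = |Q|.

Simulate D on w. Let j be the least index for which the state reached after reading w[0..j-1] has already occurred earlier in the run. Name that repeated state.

s5

Run of D on w = b b a b a b a b a b b:
  step 0: s0  (start)
  step 1: s5  (read b: s0→s5)
  step 2: s4  (read b: s5→s4)
  step 3: s5  (read a: s4→s5)   ← first repeat (s5 seen earlier)
  step 4: s4  (read b: s5→s4)
  step 5: s5  (read a: s4→s5)
  step 6: s4  (read b: s5→s4)
  step 7: s5  (read a: s4→s5)
  step 8: s4  (read b: s5→s4)
  step 9: s5  (read a: s4→s5)
  step 10: s4  (read b: s5→s4)
  step 11: s4  (read b: s4→s4)

The earliest repeat is at step j = 3: D is in s5, which it already visited at step i = 1.
With |Q| = 8, pigeonhole forces a state repeat no later than step 8; the substring read between the first and second visits to that state can be pumped.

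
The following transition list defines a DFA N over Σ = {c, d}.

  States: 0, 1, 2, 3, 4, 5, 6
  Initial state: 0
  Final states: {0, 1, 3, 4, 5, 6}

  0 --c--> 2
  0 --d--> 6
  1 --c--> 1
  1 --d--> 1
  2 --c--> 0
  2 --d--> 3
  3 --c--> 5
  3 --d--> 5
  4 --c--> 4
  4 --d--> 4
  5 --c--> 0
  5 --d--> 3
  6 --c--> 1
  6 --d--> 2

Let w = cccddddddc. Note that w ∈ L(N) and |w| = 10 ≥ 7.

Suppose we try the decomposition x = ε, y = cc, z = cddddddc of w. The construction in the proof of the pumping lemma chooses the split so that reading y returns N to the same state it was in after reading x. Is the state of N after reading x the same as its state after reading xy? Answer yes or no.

Run of N on the first 2 characters of w = c c:
  step 0: 0  (start)
  step 1: 2  (read c: 0→2)
  step 2: 0  (read c: 2→0)

After x (step 0): 0. After xy (step 2): 0.
They match, so y = cc drives N around a cycle from 0 back to itself; pumping y any number of times keeps N in 0 before reading z, and xyⁱz ∈ L(N) for every i ≥ 0.

yes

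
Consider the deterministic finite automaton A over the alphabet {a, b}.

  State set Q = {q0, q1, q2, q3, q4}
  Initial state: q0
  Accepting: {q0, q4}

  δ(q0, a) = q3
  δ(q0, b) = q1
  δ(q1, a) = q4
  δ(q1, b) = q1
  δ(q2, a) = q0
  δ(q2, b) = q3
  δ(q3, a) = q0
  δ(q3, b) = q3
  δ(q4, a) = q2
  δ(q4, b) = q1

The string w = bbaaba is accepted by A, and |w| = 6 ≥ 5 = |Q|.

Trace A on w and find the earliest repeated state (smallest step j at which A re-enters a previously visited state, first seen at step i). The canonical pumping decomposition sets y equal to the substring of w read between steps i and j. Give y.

b

Run of A on w = b b a a b a:
  step 0: q0  (start)
  step 1: q1  (read b: q0→q1)
  step 2: q1  (read b: q1→q1)   ← first repeat (q1 seen earlier)
  step 3: q4  (read a: q1→q4)
  step 4: q2  (read a: q4→q2)
  step 5: q3  (read b: q2→q3)
  step 6: q0  (read a: q3→q0)

So i = 1, j = 2, giving x = w[0:1] = b, y = w[1:2] = b, z = w[2:6] = aaba.
Check: |xy| = 2 ≤ 5 and |y| = 1 ≥ 1. Reading y takes A from q1 back to q1, so every xyⁱz is accepted.
Since A has 5 states, any run of length ≥ 5 visits 5+1 states, so by pigeonhole some state repeats within the first 5 steps — that repeat gives the pumpable loop.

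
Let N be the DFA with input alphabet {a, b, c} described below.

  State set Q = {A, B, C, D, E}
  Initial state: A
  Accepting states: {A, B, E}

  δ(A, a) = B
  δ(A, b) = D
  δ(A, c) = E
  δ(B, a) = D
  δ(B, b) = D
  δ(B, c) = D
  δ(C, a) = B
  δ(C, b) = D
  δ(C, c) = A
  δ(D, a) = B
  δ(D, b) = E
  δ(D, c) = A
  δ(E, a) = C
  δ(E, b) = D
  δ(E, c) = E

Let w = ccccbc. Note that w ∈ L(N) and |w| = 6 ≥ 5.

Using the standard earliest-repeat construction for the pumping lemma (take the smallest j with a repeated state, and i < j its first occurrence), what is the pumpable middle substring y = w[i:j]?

c

State sequence: A -c-> E -c-> E -c-> E -c-> E -b-> D -c-> A
First repeat at step 2: E was already visited.

So i = 1, j = 2, giving x = w[0:1] = c, y = w[1:2] = c, z = w[2:6] = ccbc.
Check: |xy| = 2 ≤ 5 and |y| = 1 ≥ 1. Reading y takes N from E back to E, so every xyⁱz is accepted.
Since N has 5 states, any run of length ≥ 5 visits 5+1 states, so by pigeonhole some state repeats within the first 5 steps — that repeat gives the pumpable loop.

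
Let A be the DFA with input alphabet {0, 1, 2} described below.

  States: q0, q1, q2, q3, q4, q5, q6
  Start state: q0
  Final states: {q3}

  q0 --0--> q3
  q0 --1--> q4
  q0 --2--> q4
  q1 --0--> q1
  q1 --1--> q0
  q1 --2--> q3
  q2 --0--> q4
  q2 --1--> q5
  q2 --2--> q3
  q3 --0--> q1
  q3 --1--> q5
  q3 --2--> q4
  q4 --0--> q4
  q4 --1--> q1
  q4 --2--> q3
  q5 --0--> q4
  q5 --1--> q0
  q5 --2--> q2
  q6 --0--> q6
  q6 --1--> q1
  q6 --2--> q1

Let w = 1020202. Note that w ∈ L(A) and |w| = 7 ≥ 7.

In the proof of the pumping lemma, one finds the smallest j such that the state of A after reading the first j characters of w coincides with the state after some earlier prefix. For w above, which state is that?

Run of A on w = 1 0 2 0 2 0 2:
  step 0: q0  (start)
  step 1: q4  (read 1: q0→q4)
  step 2: q4  (read 0: q4→q4)   ← first repeat (q4 seen earlier)
  step 3: q3  (read 2: q4→q3)
  step 4: q1  (read 0: q3→q1)
  step 5: q3  (read 2: q1→q3)
  step 6: q1  (read 0: q3→q1)
  step 7: q3  (read 2: q1→q3)

The earliest repeat is at step j = 2: A is in q4, which it already visited at step i = 1.

q4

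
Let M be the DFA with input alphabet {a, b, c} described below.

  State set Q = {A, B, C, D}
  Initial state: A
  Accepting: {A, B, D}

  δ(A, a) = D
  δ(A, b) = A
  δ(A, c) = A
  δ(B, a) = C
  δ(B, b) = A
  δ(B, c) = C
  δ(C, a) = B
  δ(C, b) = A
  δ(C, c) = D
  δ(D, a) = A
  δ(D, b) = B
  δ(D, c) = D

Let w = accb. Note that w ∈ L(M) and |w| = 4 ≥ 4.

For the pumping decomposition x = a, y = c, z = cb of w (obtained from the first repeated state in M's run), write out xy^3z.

accccb

xy^3z = a·c·c·c·cb = accccb.
Reading y = c takes M from D back to D, so after x·y·y·y the machine is still in D, and z then leads to the accepting state B. Hence accccb ∈ L(M).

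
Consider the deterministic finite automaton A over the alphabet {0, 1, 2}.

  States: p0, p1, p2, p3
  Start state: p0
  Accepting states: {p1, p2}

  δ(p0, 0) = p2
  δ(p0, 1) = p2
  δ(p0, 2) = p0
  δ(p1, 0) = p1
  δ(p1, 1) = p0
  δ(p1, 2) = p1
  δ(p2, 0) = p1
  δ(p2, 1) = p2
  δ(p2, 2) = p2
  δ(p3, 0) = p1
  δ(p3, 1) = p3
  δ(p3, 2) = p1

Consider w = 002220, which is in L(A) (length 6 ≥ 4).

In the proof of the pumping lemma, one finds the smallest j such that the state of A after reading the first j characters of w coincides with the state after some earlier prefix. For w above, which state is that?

Run of A on w = 0 0 2 2 2 0:
  step 0: p0  (start)
  step 1: p2  (read 0: p0→p2)
  step 2: p1  (read 0: p2→p1)
  step 3: p1  (read 2: p1→p1)   ← first repeat (p1 seen earlier)
  step 4: p1  (read 2: p1→p1)
  step 5: p1  (read 2: p1→p1)
  step 6: p1  (read 0: p1→p1)

The earliest repeat is at step j = 3: A is in p1, which it already visited at step i = 2.

p1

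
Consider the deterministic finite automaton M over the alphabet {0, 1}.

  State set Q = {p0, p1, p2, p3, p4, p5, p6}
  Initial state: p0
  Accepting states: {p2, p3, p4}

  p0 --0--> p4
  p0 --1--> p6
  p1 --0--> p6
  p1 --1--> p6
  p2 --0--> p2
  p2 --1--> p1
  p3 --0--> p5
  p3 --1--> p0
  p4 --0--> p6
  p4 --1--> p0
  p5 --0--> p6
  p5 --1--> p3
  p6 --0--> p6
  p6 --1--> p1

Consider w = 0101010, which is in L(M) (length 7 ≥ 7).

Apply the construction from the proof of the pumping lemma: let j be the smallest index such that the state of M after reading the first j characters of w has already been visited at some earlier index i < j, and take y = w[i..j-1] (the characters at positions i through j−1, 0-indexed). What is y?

01

Run of M on w = 0 1 0 1 0 1 0:
  step 0: p0  (start)
  step 1: p4  (read 0: p0→p4)
  step 2: p0  (read 1: p4→p0)   ← first repeat (p0 seen earlier)
  step 3: p4  (read 0: p0→p4)
  step 4: p0  (read 1: p4→p0)
  step 5: p4  (read 0: p0→p4)
  step 6: p0  (read 1: p4→p0)
  step 7: p4  (read 0: p0→p4)

So i = 0, j = 2, giving x = w[0:0] = ε, y = w[0:2] = 01, z = w[2:7] = 01010.
Check: |xy| = 2 ≤ 7 and |y| = 2 ≥ 1. Reading y takes M from p0 back to p0, so every xyⁱz is accepted.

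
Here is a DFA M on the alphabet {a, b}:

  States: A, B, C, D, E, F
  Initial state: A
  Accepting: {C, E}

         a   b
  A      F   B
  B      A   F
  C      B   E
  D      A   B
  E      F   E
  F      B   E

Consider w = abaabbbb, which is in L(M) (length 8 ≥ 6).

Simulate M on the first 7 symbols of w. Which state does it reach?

State sequence: A -a-> F -b-> E -a-> F -a-> B -b-> F -b-> E -b-> E

After reading 7 characters, M is in state E.

E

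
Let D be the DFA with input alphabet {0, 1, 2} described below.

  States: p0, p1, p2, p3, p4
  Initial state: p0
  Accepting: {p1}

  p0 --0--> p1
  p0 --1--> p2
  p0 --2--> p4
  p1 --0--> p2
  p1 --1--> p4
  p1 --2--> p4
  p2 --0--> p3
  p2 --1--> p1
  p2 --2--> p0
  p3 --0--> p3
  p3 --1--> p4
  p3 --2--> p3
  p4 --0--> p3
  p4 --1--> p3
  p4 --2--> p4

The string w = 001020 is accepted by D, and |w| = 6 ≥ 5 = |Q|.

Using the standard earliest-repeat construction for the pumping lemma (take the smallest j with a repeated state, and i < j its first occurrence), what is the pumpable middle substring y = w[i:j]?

Run of D on w = 0 0 1 0 2 0:
  step 0: p0  (start)
  step 1: p1  (read 0: p0→p1)
  step 2: p2  (read 0: p1→p2)
  step 3: p1  (read 1: p2→p1)   ← first repeat (p1 seen earlier)
  step 4: p2  (read 0: p1→p2)
  step 5: p0  (read 2: p2→p0)
  step 6: p1  (read 0: p0→p1)

So i = 1, j = 3, giving x = w[0:1] = 0, y = w[1:3] = 01, z = w[3:6] = 020.
Check: |xy| = 3 ≤ 5 and |y| = 2 ≥ 1. Reading y takes D from p1 back to p1, so every xyⁱz is accepted.
Since D has 5 states, any run of length ≥ 5 visits 5+1 states, so by pigeonhole some state repeats within the first 5 steps — that repeat gives the pumpable loop.

01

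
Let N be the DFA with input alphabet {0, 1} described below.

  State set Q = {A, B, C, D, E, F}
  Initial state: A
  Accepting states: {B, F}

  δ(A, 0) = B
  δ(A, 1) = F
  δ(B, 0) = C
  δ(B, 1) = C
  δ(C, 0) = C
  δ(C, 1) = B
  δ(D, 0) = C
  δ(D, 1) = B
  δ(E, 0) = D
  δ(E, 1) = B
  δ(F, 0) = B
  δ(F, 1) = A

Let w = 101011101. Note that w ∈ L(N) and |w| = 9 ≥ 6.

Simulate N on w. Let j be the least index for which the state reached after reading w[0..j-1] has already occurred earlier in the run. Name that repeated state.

State sequence: A -1-> F -0-> B -1-> C -0-> C -1-> B -1-> C -1-> B -0-> C -1-> B
First repeat at step 4: C was already visited.

The earliest repeat is at step j = 4: N is in C, which it already visited at step i = 3.

C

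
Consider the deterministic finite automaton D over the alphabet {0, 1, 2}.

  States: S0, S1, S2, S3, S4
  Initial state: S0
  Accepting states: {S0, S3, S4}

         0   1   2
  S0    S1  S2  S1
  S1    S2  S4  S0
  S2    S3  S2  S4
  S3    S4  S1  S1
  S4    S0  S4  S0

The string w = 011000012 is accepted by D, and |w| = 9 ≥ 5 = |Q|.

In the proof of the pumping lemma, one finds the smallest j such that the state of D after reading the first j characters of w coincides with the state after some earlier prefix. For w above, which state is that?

State sequence: S0 -0-> S1 -1-> S4 -1-> S4 -0-> S0 -0-> S1 -0-> S2 -0-> S3 -1-> S1 -2-> S0
First repeat at step 3: S4 was already visited.

The earliest repeat is at step j = 3: D is in S4, which it already visited at step i = 2.
Since D has 5 states, any run of length ≥ 5 visits 5+1 states, so by pigeonhole some state repeats within the first 5 steps — that repeat gives the pumpable loop.

S4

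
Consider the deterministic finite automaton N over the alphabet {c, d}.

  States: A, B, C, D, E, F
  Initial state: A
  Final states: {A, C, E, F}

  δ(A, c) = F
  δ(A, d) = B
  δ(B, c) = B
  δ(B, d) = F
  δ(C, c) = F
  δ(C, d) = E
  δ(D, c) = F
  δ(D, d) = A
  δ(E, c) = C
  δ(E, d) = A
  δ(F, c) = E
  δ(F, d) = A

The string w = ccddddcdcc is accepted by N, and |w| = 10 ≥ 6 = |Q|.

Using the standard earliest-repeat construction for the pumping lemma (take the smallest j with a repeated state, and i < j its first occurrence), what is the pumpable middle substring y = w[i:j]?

State sequence: A -c-> F -c-> E -d-> A -d-> B -d-> F -d-> A -c-> F -d-> A -c-> F -c-> E
First repeat at step 3: A was already visited.

So i = 0, j = 3, giving x = w[0:0] = ε, y = w[0:3] = ccd, z = w[3:10] = dddcdcc.
Check: |xy| = 3 ≤ 6 and |y| = 3 ≥ 1. Reading y takes N from A back to A, so every xyⁱz is accepted.

ccd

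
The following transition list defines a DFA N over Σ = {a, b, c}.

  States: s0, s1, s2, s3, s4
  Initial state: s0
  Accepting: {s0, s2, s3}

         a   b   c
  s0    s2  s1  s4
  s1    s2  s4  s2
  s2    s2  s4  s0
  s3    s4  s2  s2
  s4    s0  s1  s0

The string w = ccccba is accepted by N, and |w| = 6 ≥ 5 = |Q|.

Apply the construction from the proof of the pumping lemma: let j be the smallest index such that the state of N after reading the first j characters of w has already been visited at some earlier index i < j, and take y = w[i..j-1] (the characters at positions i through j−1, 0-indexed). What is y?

cc

State sequence: s0 -c-> s4 -c-> s0 -c-> s4 -c-> s0 -b-> s1 -a-> s2
First repeat at step 2: s0 was already visited.

So i = 0, j = 2, giving x = w[0:0] = ε, y = w[0:2] = cc, z = w[2:6] = ccba.
Check: |xy| = 2 ≤ 5 and |y| = 2 ≥ 1. Reading y takes N from s0 back to s0, so every xyⁱz is accepted.
The DFA has 5 states, so the proof of the pumping lemma guarantees a repeated state among the first 5+1 visited; the segment between the two visits is the pumpable y.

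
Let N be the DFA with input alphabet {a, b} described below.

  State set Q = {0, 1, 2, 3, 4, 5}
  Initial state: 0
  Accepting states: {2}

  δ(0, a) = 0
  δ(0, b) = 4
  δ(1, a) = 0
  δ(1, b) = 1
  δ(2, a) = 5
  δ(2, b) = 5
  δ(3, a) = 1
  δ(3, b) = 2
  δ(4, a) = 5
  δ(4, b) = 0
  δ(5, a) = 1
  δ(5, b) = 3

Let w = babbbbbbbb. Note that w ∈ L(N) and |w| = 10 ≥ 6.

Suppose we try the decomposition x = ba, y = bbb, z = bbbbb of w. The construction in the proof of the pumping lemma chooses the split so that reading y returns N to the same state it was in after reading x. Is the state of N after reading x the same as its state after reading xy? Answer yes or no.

yes

State sequence: 0 -b-> 4 -a-> 5 -b-> 3 -b-> 2 -b-> 5

After x (step 2): 5. After xy (step 5): 5.
They match, so y = bbb drives N around a cycle from 5 back to itself; pumping y any number of times keeps N in 5 before reading z, and xyⁱz ∈ L(N) for every i ≥ 0.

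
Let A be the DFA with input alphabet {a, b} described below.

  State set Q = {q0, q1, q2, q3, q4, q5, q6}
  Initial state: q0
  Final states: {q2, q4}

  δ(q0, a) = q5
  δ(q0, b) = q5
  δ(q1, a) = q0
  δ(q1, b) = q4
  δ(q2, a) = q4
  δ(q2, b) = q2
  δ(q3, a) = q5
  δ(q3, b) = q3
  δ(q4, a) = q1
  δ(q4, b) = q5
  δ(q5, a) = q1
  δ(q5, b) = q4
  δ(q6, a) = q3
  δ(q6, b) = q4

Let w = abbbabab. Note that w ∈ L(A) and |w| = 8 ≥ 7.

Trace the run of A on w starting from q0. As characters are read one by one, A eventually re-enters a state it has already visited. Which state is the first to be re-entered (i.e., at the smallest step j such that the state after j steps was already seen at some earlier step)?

State sequence: q0 -a-> q5 -b-> q4 -b-> q5 -b-> q4 -a-> q1 -b-> q4 -a-> q1 -b-> q4
First repeat at step 3: q5 was already visited.

The earliest repeat is at step j = 3: A is in q5, which it already visited at step i = 1.
With |Q| = 7, pigeonhole forces a state repeat no later than step 7; the substring read between the first and second visits to that state can be pumped.

q5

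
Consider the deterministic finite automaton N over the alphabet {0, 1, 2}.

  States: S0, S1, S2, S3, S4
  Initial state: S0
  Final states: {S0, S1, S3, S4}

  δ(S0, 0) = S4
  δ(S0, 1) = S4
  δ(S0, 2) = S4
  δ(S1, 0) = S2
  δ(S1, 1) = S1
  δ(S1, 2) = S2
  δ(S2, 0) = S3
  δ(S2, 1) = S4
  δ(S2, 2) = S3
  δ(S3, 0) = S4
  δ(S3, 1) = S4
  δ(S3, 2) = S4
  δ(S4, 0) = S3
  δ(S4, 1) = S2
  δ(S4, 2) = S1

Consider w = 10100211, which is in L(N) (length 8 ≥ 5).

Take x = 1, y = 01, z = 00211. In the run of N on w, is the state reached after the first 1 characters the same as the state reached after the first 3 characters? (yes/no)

Run of N on the first 3 characters of w = 1 0 1:
  step 0: S0  (start)
  step 1: S4  (read 1: S0→S4)
  step 2: S3  (read 0: S4→S3)
  step 3: S4  (read 1: S3→S4)

After x (step 1): S4. After xy (step 3): S4.
They match, so y = 01 drives N around a cycle from S4 back to itself; pumping y any number of times keeps N in S4 before reading z, and xyⁱz ∈ L(N) for every i ≥ 0.

yes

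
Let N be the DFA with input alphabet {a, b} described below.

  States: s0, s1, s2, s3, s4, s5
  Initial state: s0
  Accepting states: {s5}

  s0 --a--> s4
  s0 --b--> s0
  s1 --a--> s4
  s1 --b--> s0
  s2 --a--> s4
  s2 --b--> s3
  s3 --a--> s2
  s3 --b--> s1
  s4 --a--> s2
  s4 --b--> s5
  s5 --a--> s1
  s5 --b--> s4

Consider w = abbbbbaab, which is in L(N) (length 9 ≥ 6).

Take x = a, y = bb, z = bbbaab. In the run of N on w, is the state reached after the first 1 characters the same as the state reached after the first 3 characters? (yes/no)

yes

State sequence: s0 -a-> s4 -b-> s5 -b-> s4

After x (step 1): s4. After xy (step 3): s4.
They match, so y = bb drives N around a cycle from s4 back to itself; pumping y any number of times keeps N in s4 before reading z, and xyⁱz ∈ L(N) for every i ≥ 0.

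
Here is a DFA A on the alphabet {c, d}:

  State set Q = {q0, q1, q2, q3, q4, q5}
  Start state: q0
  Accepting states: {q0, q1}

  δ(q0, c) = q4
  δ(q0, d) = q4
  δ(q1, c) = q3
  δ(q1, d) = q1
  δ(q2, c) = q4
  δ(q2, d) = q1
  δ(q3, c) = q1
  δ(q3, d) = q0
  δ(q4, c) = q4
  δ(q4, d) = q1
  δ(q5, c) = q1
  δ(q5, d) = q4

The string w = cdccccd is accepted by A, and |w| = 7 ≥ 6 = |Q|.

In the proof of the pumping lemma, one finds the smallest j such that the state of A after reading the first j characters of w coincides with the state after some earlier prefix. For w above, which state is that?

State sequence: q0 -c-> q4 -d-> q1 -c-> q3 -c-> q1 -c-> q3 -c-> q1 -d-> q1
First repeat at step 4: q1 was already visited.

The earliest repeat is at step j = 4: A is in q1, which it already visited at step i = 2.

q1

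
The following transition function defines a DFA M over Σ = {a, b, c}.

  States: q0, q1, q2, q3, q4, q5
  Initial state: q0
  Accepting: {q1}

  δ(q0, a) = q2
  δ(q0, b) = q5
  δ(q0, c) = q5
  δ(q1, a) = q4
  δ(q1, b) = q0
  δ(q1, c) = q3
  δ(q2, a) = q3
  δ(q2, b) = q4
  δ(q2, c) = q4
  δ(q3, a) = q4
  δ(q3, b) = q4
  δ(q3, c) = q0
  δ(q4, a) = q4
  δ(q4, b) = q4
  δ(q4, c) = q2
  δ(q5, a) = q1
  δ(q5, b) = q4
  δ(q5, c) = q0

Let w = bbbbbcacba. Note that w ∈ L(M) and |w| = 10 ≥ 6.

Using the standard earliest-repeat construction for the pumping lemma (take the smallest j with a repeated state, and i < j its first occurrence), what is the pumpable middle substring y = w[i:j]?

State sequence: q0 -b-> q5 -b-> q4 -b-> q4 -b-> q4 -b-> q4 -c-> q2 -a-> q3 -c-> q0 -b-> q5 -a-> q1
First repeat at step 3: q4 was already visited.

So i = 2, j = 3, giving x = w[0:2] = bb, y = w[2:3] = b, z = w[3:10] = bbcacba.
Check: |xy| = 3 ≤ 6 and |y| = 1 ≥ 1. Reading y takes M from q4 back to q4, so every xyⁱz is accepted.
Since M has 6 states, any run of length ≥ 6 visits 6+1 states, so by pigeonhole some state repeats within the first 6 steps — that repeat gives the pumpable loop.

b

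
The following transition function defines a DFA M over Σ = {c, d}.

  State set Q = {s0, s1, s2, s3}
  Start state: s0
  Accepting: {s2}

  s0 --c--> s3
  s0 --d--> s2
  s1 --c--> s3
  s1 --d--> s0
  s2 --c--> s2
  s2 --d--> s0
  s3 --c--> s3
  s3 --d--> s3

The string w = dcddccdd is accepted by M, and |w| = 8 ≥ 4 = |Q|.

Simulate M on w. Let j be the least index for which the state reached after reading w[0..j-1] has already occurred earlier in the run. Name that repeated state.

s2

State sequence: s0 -d-> s2 -c-> s2 -d-> s0 -d-> s2 -c-> s2 -c-> s2 -d-> s0 -d-> s2
First repeat at step 2: s2 was already visited.

The earliest repeat is at step j = 2: M is in s2, which it already visited at step i = 1.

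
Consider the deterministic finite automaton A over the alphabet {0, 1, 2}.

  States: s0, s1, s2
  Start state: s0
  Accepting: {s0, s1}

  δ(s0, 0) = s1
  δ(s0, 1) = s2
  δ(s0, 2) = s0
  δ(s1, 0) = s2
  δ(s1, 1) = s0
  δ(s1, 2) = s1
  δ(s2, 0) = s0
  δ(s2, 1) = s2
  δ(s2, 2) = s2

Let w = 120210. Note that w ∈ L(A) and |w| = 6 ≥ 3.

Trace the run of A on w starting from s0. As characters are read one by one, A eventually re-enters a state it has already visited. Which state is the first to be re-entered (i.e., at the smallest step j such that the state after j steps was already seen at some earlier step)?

s2

Run of A on w = 1 2 0 2 1 0:
  step 0: s0  (start)
  step 1: s2  (read 1: s0→s2)
  step 2: s2  (read 2: s2→s2)   ← first repeat (s2 seen earlier)
  step 3: s0  (read 0: s2→s0)
  step 4: s0  (read 2: s0→s0)
  step 5: s2  (read 1: s0→s2)
  step 6: s0  (read 0: s2→s0)

The earliest repeat is at step j = 2: A is in s2, which it already visited at step i = 1.
Pumping length from the standard proof: p = 3 (the number of states). The repeated state found above gives |xy| = j ≤ 3 and |y| = j − i ≥ 1.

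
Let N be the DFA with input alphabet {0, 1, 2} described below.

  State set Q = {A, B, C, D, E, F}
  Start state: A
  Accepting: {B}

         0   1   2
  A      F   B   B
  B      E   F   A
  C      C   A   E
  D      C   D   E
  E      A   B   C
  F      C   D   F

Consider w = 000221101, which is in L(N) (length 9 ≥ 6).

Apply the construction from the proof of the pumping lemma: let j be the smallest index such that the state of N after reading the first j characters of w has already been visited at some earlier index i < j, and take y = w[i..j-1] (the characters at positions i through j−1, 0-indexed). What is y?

0

Run of N on w = 0 0 0 2 2 1 1 0 1:
  step 0: A  (start)
  step 1: F  (read 0: A→F)
  step 2: C  (read 0: F→C)
  step 3: C  (read 0: C→C)   ← first repeat (C seen earlier)
  step 4: E  (read 2: C→E)
  step 5: C  (read 2: E→C)
  step 6: A  (read 1: C→A)
  step 7: B  (read 1: A→B)
  step 8: E  (read 0: B→E)
  step 9: B  (read 1: E→B)

So i = 2, j = 3, giving x = w[0:2] = 00, y = w[2:3] = 0, z = w[3:9] = 221101.
Check: |xy| = 3 ≤ 6 and |y| = 1 ≥ 1. Reading y takes N from C back to C, so every xyⁱz is accepted.
With |Q| = 6, pigeonhole forces a state repeat no later than step 6; the substring read between the first and second visits to that state can be pumped.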